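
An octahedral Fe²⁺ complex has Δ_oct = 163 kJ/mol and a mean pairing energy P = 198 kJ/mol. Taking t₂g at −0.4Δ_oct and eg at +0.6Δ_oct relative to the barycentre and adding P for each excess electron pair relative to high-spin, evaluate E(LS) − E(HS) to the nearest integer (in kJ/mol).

Fe sits in group 8; removing 2 electrons leaves Fe²⁺ with 8 − 2 = 6 d electrons.
High-spin: t₂g⁴ eg², CFSE = -0.4Δ_oct = -65 kJ/mol.
For low-spin the configuration is t₂g⁶ eg⁰: orbital energy -2.4 × 163 = -391 kJ/mol, and 2 additional pairs relative to high-spin add 396 kJ/mol, giving 5 kJ/mol.
Thus E(LS) − E(HS) = 70 kJ/mol.

70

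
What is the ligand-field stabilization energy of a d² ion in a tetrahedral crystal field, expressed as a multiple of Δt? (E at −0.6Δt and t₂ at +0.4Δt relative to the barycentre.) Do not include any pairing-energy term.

With tetrahedral geometry the complex is necessarily high-spin.
Configuration: e² t₂⁰.
CFSE = 2(-0.6Δt) + 0(0.4Δt) = -1.2Δt + 0.0Δt = -1.2Δt.

-1.2 Δt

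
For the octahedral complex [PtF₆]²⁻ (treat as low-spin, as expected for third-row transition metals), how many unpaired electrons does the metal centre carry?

0

Each F⁻ contributes -1; 6 × (-1) = -6. With overall charge -2, Pt is in the +4 oxidation state.
Pt is in group 10, so Pt⁴⁺ is d⁶ (10 − 4 = 6).
Configuration: t₂g⁶ eg⁰, giving 0 unpaired electrons.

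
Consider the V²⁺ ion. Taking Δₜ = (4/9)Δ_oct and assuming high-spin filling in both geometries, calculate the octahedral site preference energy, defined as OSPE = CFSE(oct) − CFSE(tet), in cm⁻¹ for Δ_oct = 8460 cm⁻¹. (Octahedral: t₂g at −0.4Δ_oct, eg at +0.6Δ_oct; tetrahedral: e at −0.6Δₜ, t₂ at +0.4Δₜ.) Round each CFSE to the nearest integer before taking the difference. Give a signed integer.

V is in group 5, so V²⁺ is d³ (5 − 2 = 3).
Octahedral (high-spin): t2g^3 e_g^0, CFSE = 3(−0.4) + 0(+0.6) = -1.2Δ_oct = -1.2 × 8460 = -10152 cm⁻¹.
In a tetrahedral site the filling is e^2 t2^1: CFSE(tet) = -0.8Δₜ = -0.8 × (4/9)(8460) = -3008 cm⁻¹.
Subtracting, OSPE = -10152 − (-3008) = -7144 cm⁻¹.

-7144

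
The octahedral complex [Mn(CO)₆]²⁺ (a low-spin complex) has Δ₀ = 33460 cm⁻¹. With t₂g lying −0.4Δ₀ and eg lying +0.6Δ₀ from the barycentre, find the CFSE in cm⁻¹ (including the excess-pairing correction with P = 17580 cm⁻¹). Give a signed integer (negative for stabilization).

-31760

CO is neutral, so the +2 overall charge sits on Mn: oxidation state +2.
Mn is in group 7, so Mn²⁺ is d⁵ (7 − 2 = 5).
The d⁵ electrons fill as t₂g⁵ eg⁰.
The orbital stabilization is -2.0Δ₀ = -2.0 × 33460 = -66920 cm⁻¹.
High-spin d⁵ would be t₂g³ eg² with 0 pairs; low-spin has 2, so 2 excess pairs cost +2P = +35160 cm⁻¹.
Combining: -66920 + 35160 = -31760 cm⁻¹.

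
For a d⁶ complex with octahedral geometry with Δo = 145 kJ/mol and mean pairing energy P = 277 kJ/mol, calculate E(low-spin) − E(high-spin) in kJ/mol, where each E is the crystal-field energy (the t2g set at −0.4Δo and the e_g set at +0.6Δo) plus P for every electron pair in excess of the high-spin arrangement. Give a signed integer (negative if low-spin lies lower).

264

High-spin d⁶ fills as t2g^4 e_g^2 with CFSE 4(−0.4) + 2(+0.6) = -0.4Δo = -58 kJ/mol.
Low-spin t2g^6 e_g^0 gives -2.4Δo = -348 kJ/mol, but forming 2 extra pairs costs 2P = 554 kJ/mol, so E(LS) = -348 + 554 = 206 kJ/mol.
The difference is 206 − (-58) = 264 kJ/mol, so high-spin lies lower.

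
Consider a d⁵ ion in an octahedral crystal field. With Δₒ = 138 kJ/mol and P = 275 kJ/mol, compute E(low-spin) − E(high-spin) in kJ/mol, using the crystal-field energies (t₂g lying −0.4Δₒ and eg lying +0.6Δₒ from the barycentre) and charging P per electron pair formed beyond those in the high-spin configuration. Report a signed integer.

High-spin: t₂g³ eg², CFSE = 0.0Δₒ = 0 kJ/mol.
Low-spin t₂g⁵ eg⁰ gives -2.0Δₒ = -276 kJ/mol, but forming 2 extra pairs costs 2P = 550 kJ/mol, so E(LS) = -276 + 550 = 274 kJ/mol.
The difference is 274 − (0) = 274 kJ/mol, so high-spin lies lower.

274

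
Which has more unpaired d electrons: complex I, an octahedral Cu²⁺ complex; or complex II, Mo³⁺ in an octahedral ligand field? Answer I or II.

I: Cu sits in group 11; removing 2 electrons leaves Cu²⁺ with 11 − 2 = 9 d electrons; t₂g⁶ eg³ → 1 unpaired.
II: Mo sits in group 6; removing 3 electrons leaves Mo³⁺ with 6 − 3 = 3 d electrons; t₂g³ eg⁰ → 3 unpaired.
So II has more unpaired electrons.

II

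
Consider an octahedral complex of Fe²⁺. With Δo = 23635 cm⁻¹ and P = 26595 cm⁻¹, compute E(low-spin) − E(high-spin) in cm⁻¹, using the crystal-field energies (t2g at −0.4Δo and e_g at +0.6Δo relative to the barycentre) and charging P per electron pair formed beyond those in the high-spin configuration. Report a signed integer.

5920

Fe is in group 8, so Fe²⁺ is d⁶ (8 − 2 = 6).
High-spin d⁶ fills as t2g^4 e_g^2 with CFSE 4(−0.4) + 2(+0.6) = -0.4Δo = -9454 cm⁻¹.
Low-spin t2g^6 e_g^0 gives -2.4Δo = -56724 cm⁻¹, but forming 2 extra pairs costs 2P = 53190 cm⁻¹, so E(LS) = -56724 + 53190 = -3534 cm⁻¹.
The difference is -3534 − (-9454) = 5920 cm⁻¹, so high-spin lies lower.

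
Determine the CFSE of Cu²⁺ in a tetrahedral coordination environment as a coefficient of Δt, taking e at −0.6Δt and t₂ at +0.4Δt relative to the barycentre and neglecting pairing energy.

Cu²⁺: group 11, so d-count = 11 − 2 = 9.
With tetrahedral geometry the complex is necessarily high-spin.
Configuration: e⁴ t₂⁵.
CFSE = 4(-0.6Δt) + 5(0.4Δt) = -2.4Δt + 2.0Δt = -0.4Δt.

-0.4 Δt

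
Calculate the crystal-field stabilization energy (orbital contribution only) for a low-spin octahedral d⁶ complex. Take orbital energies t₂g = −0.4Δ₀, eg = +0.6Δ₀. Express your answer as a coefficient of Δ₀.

-2.4 Δ₀

Configuration: t₂g⁶ eg⁰.
CFSE = 6(-0.4Δ₀) + 0(0.6Δ₀) = -2.4Δ₀ + 0.0Δ₀ = -2.4Δ₀.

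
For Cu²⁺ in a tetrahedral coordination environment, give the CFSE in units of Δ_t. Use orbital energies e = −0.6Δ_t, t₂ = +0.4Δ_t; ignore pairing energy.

Cu²⁺: group 11, so d-count = 11 − 2 = 9.
With tetrahedral geometry the complex is necessarily high-spin.
Configuration: e⁴ t₂⁵.
CFSE = 4(-0.6Δ_t) + 5(0.4Δ_t) = -2.4Δ_t + 2.0Δ_t = -0.4Δ_t.

-0.4 Δ_t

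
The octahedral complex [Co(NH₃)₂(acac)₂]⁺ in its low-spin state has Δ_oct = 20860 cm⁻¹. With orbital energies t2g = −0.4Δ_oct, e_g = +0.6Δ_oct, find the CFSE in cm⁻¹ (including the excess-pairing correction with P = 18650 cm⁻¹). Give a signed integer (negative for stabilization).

Ligand charges: 2×(+0) from NH₃ and 2×(-1) from acac⁻ sum to -2; with overall charge +1, Co is +3.
Co is in group 9, so Co³⁺ is d⁶ (9 − 3 = 6).
Electron filling gives t2g^6 e_g^0.
Orbital CFSE = 6(-0.4) + 0(0.6) = -2.4Δ_oct = -2.4 × 20860 = -50064 cm⁻¹.
Pairing penalty: 3 pairs vs 1 in the high-spin reference → 2 extra × P = 37300 cm⁻¹.
Overall CFSE = -50064 + 37300 = -12764 cm⁻¹.

-12764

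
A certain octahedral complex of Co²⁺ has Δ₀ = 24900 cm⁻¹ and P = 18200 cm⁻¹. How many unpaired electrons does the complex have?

Group 9 minus oxidation state +2 gives a d⁷ configuration for Co²⁺.
With Δ₀ > P the complex is low-spin.
That gives t₂g⁶ eg¹.
Unpaired electrons: 1.

1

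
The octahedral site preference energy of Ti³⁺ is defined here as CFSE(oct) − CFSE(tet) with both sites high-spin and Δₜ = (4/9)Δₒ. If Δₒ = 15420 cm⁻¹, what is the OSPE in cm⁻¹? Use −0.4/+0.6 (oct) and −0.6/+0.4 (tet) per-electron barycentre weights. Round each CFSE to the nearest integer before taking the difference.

Ti³⁺: group 4, so d-count = 4 − 3 = 1.
Octahedral (high-spin): t₂g¹ eg⁰, CFSE = 1(−0.4) + 0(+0.6) = -0.4Δₒ = -0.4 × 15420 = -6168 cm⁻¹.
Tetrahedral: e¹ t₂⁰, CFSE = 1(−0.6) + 0(+0.4) = -0.6Δₜ = -0.6 × (4/9) × 15420 = -4112 cm⁻¹.
OSPE = -6168 − (-4112) = -2056 cm⁻¹.

-2056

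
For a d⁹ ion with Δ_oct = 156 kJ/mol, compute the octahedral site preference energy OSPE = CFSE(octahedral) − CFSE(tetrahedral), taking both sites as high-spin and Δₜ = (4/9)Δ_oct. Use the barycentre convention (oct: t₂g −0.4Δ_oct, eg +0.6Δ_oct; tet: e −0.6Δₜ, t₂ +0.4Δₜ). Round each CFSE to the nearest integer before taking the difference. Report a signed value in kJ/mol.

Octahedral (high-spin): t₂g⁶ eg³, CFSE = 6(−0.4) + 3(+0.6) = -0.6Δ_oct = -0.6 × 156 = -94 kJ/mol.
Tetrahedral e⁴ t₂⁵ gives -0.4Δₜ = -0.4 × (4/9) × 156 = -28 kJ/mol.
Subtracting, OSPE = -94 − (-28) = -66 kJ/mol.

-66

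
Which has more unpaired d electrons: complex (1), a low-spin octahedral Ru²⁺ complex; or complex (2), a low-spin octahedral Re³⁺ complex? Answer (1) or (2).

(1): Group 8 minus oxidation state +2 gives a d⁶ configuration for Ru²⁺; t2g^6 e_g^0 → 0 unpaired.
(2): Re is in group 7, so Re³⁺ is d⁴ (7 − 3 = 4); t₂g⁴ eg⁰ → 2 unpaired.
So (2) has more unpaired electrons.

(2)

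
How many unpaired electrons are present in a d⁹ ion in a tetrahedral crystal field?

Tetrahedral splitting is small, so the complex is high-spin.
Configuration: e^4 t2^5, giving 1 unpaired electron.

1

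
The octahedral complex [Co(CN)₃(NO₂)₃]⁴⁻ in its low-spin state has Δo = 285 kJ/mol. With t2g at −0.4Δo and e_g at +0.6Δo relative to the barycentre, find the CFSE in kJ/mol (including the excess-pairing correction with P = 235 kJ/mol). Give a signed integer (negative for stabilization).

-278

Ligand charges: 3×(-1) from CN⁻ and 3×(-1) from NO₂⁻ sum to -6; with overall charge -4, Co is +2.
Group 9 minus oxidation state +2 gives a d⁷ configuration for Co²⁺.
Configuration: t2g^6 e_g^1.
CFSE(orbital) = 6×(-0.4Δo) + 1×(0.6Δo) = -1.8Δo; with Δo = 285 kJ/mol that is -513 kJ/mol.
Relative to high-spin t2g^5 e_g^2 (2 paired), the low-spin configuration has 1 additional pair, contributing +1 × 235 = +235 kJ/mol.
Net CFSE = -513 + 235 = -278 kJ/mol.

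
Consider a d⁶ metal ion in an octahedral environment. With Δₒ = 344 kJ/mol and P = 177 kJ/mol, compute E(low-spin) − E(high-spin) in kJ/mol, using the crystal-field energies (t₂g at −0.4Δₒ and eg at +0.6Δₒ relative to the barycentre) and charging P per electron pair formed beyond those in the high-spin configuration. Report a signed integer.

High-spin: t₂g⁴ eg², CFSE = -0.4Δₒ = -138 kJ/mol.
Low-spin: t₂g⁶ eg⁰, orbital CFSE = -2.4Δₒ = -826 kJ/mol; plus 2 excess pairs × P = +354 kJ/mol; total -472 kJ/mol.
Thus E(LS) − E(HS) = -334 kJ/mol.

-334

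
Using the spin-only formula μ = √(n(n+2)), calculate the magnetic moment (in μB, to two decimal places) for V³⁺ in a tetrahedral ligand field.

V is in group 5, so V³⁺ is d² (5 − 3 = 2).
Tetrahedral fields are weak (Δₜ ≈ 4/9 Δₒ), so electrons fill high-spin.
Configuration: e² t₂⁰ → 2 unpaired electrons.
μ(spin-only) = √[2(2+2)] = √8 ≈ 2.83 μB.

2.83 μB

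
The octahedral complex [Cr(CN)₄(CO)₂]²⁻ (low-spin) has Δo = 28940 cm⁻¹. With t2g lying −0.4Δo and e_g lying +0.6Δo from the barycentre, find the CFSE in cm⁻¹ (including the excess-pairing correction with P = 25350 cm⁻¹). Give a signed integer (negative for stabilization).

-20954

Ligand charges: 4×(-1) from CN⁻ and 2×(+0) from CO sum to -4; with overall charge -2, Cr is +2.
Cr²⁺: group 6, so d-count = 6 − 2 = 4.
Electron filling gives t2g^4 e_g^0.
Orbital CFSE = 4(-0.4) + 0(0.6) = -1.6Δo = -1.6 × 28940 = -46304 cm⁻¹.
Relative to high-spin t2g^3 e_g^1 (0 paired), the low-spin configuration has 1 additional pair, contributing +1 × 25350 = +25350 cm⁻¹.
Overall CFSE = -46304 + 25350 = -20954 cm⁻¹.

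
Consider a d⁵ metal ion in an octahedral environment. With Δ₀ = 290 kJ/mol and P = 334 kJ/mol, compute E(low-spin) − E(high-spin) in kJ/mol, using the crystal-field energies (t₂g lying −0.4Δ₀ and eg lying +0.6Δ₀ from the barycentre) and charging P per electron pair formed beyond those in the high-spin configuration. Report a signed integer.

High-spin: t₂g³ eg², CFSE = 0.0Δ₀ = 0 kJ/mol.
For low-spin the configuration is t₂g⁵ eg⁰: orbital energy -2.0 × 290 = -580 kJ/mol, and 2 additional pairs relative to high-spin add 668 kJ/mol, giving 88 kJ/mol.
E(LS) − E(HS) = 88 − (0) = 88 kJ/mol.

88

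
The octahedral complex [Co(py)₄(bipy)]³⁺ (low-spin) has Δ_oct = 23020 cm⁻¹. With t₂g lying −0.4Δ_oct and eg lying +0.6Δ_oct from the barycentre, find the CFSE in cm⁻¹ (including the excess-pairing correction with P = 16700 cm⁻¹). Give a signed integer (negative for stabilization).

Ligand charges: 4×(+0) from py and 1×(+0) from bipy sum to +0; with overall charge +3, Co is +3.
Group 9 minus oxidation state +3 gives a d⁶ configuration for Co³⁺.
Electron filling gives t₂g⁶ eg⁰.
The orbital stabilization is -2.4Δ_oct = -2.4 × 23020 = -55248 cm⁻¹.
Relative to high-spin t₂g⁴ eg² (1 paired), the low-spin configuration has 2 additional pairs, contributing +2 × 16700 = +33400 cm⁻¹.
Net CFSE = -55248 + 33400 = -21848 cm⁻¹.

-21848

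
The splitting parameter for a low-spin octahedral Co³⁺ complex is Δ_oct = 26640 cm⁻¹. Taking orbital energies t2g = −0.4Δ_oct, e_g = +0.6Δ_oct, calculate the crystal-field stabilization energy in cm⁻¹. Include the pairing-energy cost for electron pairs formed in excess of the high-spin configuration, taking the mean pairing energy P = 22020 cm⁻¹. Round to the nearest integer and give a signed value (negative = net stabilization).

-19896

Co is in group 9, so Co³⁺ is d⁶ (9 − 3 = 6).
Electron filling gives t2g^6 e_g^0.
Orbital CFSE = 6(-0.4) + 0(0.6) = -2.4Δ_oct = -2.4 × 26640 = -63936 cm⁻¹.
Pairing penalty: 3 pairs vs 1 in the high-spin reference → 2 extra × P = 44040 cm⁻¹.
Net CFSE = -63936 + 44040 = -19896 cm⁻¹.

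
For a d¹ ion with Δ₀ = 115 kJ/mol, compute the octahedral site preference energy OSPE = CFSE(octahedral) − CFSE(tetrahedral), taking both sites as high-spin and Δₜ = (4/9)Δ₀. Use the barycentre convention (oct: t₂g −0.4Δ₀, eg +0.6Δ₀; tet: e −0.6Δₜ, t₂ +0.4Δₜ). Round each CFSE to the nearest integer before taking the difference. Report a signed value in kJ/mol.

Octahedral (high-spin): t₂g¹ eg⁰, CFSE = 1(−0.4) + 0(+0.6) = -0.4Δ₀ = -0.4 × 115 = -46 kJ/mol.
Tetrahedral: e¹ t₂⁰, CFSE = 1(−0.6) + 0(+0.4) = -0.6Δₜ = -0.6 × (4/9) × 115 = -31 kJ/mol.
Subtracting, OSPE = -46 − (-31) = -15 kJ/mol.

-15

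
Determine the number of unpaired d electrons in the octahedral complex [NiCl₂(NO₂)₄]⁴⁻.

2

Ligand charges: 2×(-1) from Cl⁻ and 4×(-1) from NO₂⁻ sum to -6; with overall charge -4, Ni is +2.
Ni²⁺: group 10, so d-count = 10 − 2 = 8.
Configuration: t₂g⁶ eg², giving 2 unpaired electrons.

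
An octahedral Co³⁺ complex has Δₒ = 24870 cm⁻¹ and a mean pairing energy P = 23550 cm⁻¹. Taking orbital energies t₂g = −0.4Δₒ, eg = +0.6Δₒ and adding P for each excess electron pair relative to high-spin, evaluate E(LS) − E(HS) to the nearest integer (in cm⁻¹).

Group 9 minus oxidation state +3 gives a d⁶ configuration for Co³⁺.
High-spin d⁶ fills as t₂g⁴ eg² with CFSE 4(−0.4) + 2(+0.6) = -0.4Δₒ = -9948 cm⁻¹.
Low-spin t₂g⁶ eg⁰ gives -2.4Δₒ = -59688 cm⁻¹, but forming 2 extra pairs costs 2P = 47100 cm⁻¹, so E(LS) = -59688 + 47100 = -12588 cm⁻¹.
Thus E(LS) − E(HS) = -2640 cm⁻¹.

-2640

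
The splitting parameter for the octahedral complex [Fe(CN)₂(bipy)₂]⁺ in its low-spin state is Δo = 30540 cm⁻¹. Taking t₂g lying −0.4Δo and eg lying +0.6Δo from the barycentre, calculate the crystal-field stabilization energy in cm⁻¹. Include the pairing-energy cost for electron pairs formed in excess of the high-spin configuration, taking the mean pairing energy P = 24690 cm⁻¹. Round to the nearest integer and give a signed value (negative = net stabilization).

-11700

Ligand charges: 2×(-1) from CN⁻ and 2×(+0) from bipy sum to -2; with overall charge +1, Fe is +3.
Fe³⁺: group 8, so d-count = 8 − 3 = 5.
Electron filling gives t₂g⁵ eg⁰.
The orbital stabilization is -2.0Δo = -2.0 × 30540 = -61080 cm⁻¹.
Relative to high-spin t₂g³ eg² (0 paired), the low-spin configuration has 2 additional pairs, contributing +2 × 24690 = +49380 cm⁻¹.
Overall CFSE = -61080 + 49380 = -11700 cm⁻¹.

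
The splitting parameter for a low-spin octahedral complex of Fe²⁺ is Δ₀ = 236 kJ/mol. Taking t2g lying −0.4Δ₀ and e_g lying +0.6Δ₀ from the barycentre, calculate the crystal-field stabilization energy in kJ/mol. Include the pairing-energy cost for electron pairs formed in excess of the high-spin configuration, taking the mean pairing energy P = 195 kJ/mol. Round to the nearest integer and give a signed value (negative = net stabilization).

Fe²⁺: group 8, so d-count = 8 − 2 = 6.
The d⁶ electrons fill as t2g^6 e_g^0.
Orbital CFSE = 6(-0.4) + 0(0.6) = -2.4Δ₀ = -2.4 × 236 = -566 kJ/mol.
Pairing penalty: 3 pairs vs 1 in the high-spin reference → 2 extra × P = 390 kJ/mol.
Combining: -566 + 390 = -176 kJ/mol.

-176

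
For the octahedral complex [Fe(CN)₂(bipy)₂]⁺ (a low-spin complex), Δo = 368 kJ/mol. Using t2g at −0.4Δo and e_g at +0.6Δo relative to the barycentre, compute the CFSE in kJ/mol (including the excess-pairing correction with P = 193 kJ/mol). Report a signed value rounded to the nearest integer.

Ligand charges: 2×(-1) from CN⁻ and 2×(+0) from bipy sum to -2; with overall charge +1, Fe is +3.
Group 8 minus oxidation state +3 gives a d⁵ configuration for Fe³⁺.
Configuration: t2g^5 e_g^0.
The orbital stabilization is -2.0Δo = -2.0 × 368 = -736 kJ/mol.
Pairing penalty: 2 pairs vs 0 in the high-spin reference → 2 extra × P = 386 kJ/mol.
Overall CFSE = -736 + 386 = -350 kJ/mol.

-350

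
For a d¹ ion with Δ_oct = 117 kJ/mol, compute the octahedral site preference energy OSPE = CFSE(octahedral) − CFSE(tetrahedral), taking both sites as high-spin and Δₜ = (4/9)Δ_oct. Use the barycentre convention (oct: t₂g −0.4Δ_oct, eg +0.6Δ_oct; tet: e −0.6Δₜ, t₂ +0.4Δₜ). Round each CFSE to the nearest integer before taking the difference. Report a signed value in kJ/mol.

-16

Octahedral (high-spin): t₂g¹ eg⁰, CFSE = 1(−0.4) + 0(+0.6) = -0.4Δ_oct = -0.4 × 117 = -47 kJ/mol.
Tetrahedral e¹ t₂⁰ gives -0.6Δₜ = -0.6 × (4/9) × 117 = -31 kJ/mol.
OSPE = CFSE(oct) − CFSE(tet) = -47 − (-31) = -16 kJ/mol.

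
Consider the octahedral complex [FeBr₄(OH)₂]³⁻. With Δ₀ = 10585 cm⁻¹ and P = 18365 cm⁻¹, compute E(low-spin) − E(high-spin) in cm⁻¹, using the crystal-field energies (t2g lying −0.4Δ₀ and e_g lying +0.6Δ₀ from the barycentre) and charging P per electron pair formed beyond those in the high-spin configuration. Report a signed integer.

Ligand charges: 4×(-1) from Br⁻ and 2×(-1) from OH⁻ sum to -6; with overall charge -3, Fe is +3.
Fe is in group 8, so Fe³⁺ is d⁵ (8 − 3 = 5).
High-spin: t2g^3 e_g^2, CFSE = 0.0Δ₀ = 0 cm⁻¹.
For low-spin the configuration is t2g^5 e_g^0: orbital energy -2.0 × 10585 = -21170 cm⁻¹, and 2 additional pairs relative to high-spin add 36730 cm⁻¹, giving 15560 cm⁻¹.
Thus E(LS) − E(HS) = 15560 cm⁻¹.

15560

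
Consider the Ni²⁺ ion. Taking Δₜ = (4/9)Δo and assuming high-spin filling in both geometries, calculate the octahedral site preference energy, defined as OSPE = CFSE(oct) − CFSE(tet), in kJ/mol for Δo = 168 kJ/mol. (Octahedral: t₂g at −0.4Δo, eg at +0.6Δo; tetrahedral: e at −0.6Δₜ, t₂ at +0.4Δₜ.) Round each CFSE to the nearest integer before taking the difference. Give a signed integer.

Group 10 minus oxidation state +2 gives a d⁸ configuration for Ni²⁺.
In an octahedral site d⁸ (HS) is t2g^6 e_g^2, giving CFSE(oct) = -1.2Δo = -202 kJ/mol.
Tetrahedral e^4 t2^4 gives -0.8Δₜ = -0.8 × (4/9) × 168 = -60 kJ/mol.
OSPE = CFSE(oct) − CFSE(tet) = -202 − (-60) = -142 kJ/mol.

-142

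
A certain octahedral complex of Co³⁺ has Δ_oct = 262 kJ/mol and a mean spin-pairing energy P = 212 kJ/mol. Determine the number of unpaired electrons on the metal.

0

Co is in group 9, so Co³⁺ is d⁶ (9 − 3 = 6).
Δ_oct > P, so pairing is preferred: the ground state is low-spin.
Configuration: t2g^6 e_g^0.
Unpaired electrons: 0.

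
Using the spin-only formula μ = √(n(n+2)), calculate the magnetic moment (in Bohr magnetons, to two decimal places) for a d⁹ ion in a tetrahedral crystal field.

1.73 Bohr magnetons

With tetrahedral geometry the complex is necessarily high-spin.
Configuration: e^4 t2^5 → 1 unpaired electron.
μ(spin-only) = √[1(1+2)] = √3 ≈ 1.73 Bohr magnetons.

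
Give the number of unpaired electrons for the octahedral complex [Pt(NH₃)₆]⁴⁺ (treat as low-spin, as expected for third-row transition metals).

NH₃ is neutral, so the +4 overall charge sits on Pt: oxidation state +4.
Pt⁴⁺: group 10, so d-count = 10 − 4 = 6.
Configuration: t₂g⁶ eg⁰, giving 0 unpaired electrons.

0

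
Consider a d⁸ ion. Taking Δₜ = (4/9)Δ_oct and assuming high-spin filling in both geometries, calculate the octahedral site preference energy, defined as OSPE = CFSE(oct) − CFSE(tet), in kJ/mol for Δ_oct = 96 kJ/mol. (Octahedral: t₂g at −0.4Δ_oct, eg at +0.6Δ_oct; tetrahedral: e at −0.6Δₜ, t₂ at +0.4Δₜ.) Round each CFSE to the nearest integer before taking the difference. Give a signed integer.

In an octahedral site d⁸ (HS) is t2g^6 e_g^2, giving CFSE(oct) = -1.2Δ_oct = -115 kJ/mol.
Tetrahedral e^4 t2^4 gives -0.8Δₜ = -0.8 × (4/9) × 96 = -34 kJ/mol.
Subtracting, OSPE = -115 − (-34) = -81 kJ/mol.

-81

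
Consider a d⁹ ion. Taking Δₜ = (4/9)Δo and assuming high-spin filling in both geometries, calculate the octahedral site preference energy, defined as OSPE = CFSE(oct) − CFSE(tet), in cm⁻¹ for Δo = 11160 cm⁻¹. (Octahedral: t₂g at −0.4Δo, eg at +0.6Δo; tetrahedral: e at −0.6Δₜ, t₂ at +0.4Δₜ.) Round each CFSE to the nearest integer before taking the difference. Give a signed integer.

Octahedral high-spin t₂g⁶ eg³: CFSE = -0.6 × 11160 = -6696 cm⁻¹.
Tetrahedral e⁴ t₂⁵ gives -0.4Δₜ = -0.4 × (4/9) × 11160 = -1984 cm⁻¹.
OSPE = -6696 − (-1984) = -4712 cm⁻¹.

-4712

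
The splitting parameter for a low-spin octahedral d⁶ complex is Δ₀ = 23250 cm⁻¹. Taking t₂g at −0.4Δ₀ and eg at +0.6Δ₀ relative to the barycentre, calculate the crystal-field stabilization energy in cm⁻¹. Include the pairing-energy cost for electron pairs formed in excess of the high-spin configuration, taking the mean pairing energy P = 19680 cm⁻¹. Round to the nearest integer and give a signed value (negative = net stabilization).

The d⁶ electrons fill as t₂g⁶ eg⁰.
The orbital stabilization is -2.4Δ₀ = -2.4 × 23250 = -55800 cm⁻¹.
Relative to high-spin t₂g⁴ eg² (1 paired), the low-spin configuration has 2 additional pairs, contributing +2 × 19680 = +39360 cm⁻¹.
Combining: -55800 + 39360 = -16440 cm⁻¹.

-16440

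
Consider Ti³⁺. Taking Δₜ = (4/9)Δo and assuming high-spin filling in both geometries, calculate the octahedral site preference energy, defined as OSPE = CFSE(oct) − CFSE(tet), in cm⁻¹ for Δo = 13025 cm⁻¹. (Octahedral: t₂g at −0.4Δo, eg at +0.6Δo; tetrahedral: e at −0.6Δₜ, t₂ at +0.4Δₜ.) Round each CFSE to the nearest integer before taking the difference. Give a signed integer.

Ti sits in group 4; removing 3 electrons leaves Ti³⁺ with 4 − 3 = 1 d electrons.
In an octahedral site d¹ (HS) is t₂g¹ eg⁰, giving CFSE(oct) = -0.4Δo = -5210 cm⁻¹.
Tetrahedral: e¹ t₂⁰, CFSE = 1(−0.6) + 0(+0.4) = -0.6Δₜ = -0.6 × (4/9) × 13025 = -3473 cm⁻¹.
Subtracting, OSPE = -5210 − (-3473) = -1737 cm⁻¹.

-1737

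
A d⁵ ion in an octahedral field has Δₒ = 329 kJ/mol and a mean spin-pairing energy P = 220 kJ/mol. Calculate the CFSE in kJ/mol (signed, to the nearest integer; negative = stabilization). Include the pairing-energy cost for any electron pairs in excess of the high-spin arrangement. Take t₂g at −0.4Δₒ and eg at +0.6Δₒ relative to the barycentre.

-218

With Δₒ > P the complex is low-spin.
Configuration: t₂g⁵ eg⁰.
Orbital CFSE = -2.0Δₒ = -2.0 × 329 = -658 kJ/mol.
Excess pairs vs high-spin: 2 − 0 = 2; pairing cost = +440 kJ/mol.
Net CFSE = -658 + 440 = -218 kJ/mol.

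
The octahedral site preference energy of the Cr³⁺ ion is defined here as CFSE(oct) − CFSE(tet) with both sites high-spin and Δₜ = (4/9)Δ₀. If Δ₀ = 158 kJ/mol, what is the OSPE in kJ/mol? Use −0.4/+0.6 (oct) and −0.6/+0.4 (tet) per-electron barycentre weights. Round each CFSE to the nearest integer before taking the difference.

-134

Cr³⁺: group 6, so d-count = 6 − 3 = 3.
Octahedral high-spin t₂g³ eg⁰: CFSE = -1.2 × 158 = -190 kJ/mol.
Tetrahedral e² t₂¹ gives -0.8Δₜ = -0.8 × (4/9) × 158 = -56 kJ/mol.
OSPE = CFSE(oct) − CFSE(tet) = -190 − (-56) = -134 kJ/mol.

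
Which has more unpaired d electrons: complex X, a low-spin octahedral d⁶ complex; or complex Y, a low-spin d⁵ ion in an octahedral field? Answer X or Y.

Y

X: t2g^6 e_g^0 → 0 unpaired.
Y: t₂g⁵ eg⁰ → 1 unpaired.
So Y has more unpaired electrons.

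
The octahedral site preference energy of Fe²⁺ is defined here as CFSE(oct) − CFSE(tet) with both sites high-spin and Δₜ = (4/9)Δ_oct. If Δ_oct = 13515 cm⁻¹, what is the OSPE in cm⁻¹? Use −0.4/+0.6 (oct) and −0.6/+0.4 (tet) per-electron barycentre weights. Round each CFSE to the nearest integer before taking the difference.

-1802

Fe²⁺: group 8, so d-count = 8 − 2 = 6.
In an octahedral site d⁶ (HS) is t2g^4 e_g^2, giving CFSE(oct) = -0.4Δ_oct = -5406 cm⁻¹.
In a tetrahedral site the filling is e^3 t2^3: CFSE(tet) = -0.6Δₜ = -0.6 × (4/9)(13515) = -3604 cm⁻¹.
Subtracting, OSPE = -5406 − (-3604) = -1802 cm⁻¹.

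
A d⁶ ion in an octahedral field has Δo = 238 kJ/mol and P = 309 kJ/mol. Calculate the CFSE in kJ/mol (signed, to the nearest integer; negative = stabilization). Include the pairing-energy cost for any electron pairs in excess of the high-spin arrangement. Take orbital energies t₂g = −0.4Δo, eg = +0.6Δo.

With Δo < P the complex is high-spin.
That gives t₂g⁴ eg².
Orbital CFSE = -0.4Δo = -0.4 × 238 = -95 kJ/mol.
High-spin has no excess pairs, so no pairing correction applies.

-95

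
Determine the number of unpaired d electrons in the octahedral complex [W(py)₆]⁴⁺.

py is neutral, so the +4 overall charge sits on W: oxidation state +4.
W⁴⁺: group 6, so d-count = 6 − 4 = 2.
Configuration: t₂g² eg⁰, giving 2 unpaired electrons.

2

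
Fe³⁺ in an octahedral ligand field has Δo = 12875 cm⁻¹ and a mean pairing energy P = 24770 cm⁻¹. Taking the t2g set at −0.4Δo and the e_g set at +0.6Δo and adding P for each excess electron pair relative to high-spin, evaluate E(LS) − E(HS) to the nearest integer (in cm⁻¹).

23790

Fe³⁺: group 8, so d-count = 8 − 3 = 5.
In the high-spin limit (t2g^3 e_g^2) the orbital term is 0.0Δo = 0 cm⁻¹, with no excess pairing.
For low-spin the configuration is t2g^5 e_g^0: orbital energy -2.0 × 12875 = -25750 cm⁻¹, and 2 additional pairs relative to high-spin add 49540 cm⁻¹, giving 23790 cm⁻¹.
Thus E(LS) − E(HS) = 23790 cm⁻¹.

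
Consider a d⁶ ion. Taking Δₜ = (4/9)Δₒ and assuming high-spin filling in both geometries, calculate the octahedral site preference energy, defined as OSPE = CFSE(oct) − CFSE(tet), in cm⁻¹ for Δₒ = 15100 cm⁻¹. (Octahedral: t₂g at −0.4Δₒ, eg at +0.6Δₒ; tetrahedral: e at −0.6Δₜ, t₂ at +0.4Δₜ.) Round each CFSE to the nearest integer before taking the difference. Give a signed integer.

-2013

Octahedral (high-spin): t₂g⁴ eg², CFSE = 4(−0.4) + 2(+0.6) = -0.4Δₒ = -0.4 × 15100 = -6040 cm⁻¹.
In a tetrahedral site the filling is e³ t₂³: CFSE(tet) = -0.6Δₜ = -0.6 × (4/9)(15100) = -4027 cm⁻¹.
OSPE = -6040 − (-4027) = -2013 cm⁻¹.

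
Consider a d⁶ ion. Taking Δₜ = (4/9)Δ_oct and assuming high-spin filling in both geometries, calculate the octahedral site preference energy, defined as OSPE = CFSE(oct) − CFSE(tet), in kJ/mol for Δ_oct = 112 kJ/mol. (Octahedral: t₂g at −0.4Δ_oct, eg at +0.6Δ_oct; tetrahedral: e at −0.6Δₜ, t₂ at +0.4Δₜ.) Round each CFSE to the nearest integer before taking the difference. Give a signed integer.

-15

Octahedral high-spin t₂g⁴ eg²: CFSE = -0.4 × 112 = -45 kJ/mol.
In a tetrahedral site the filling is e³ t₂³: CFSE(tet) = -0.6Δₜ = -0.6 × (4/9)(112) = -30 kJ/mol.
Subtracting, OSPE = -45 − (-30) = -15 kJ/mol.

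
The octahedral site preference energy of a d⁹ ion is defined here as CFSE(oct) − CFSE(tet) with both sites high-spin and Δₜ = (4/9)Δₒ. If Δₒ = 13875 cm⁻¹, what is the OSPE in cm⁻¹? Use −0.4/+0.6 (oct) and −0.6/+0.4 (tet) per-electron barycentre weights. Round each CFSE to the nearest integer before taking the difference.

-5858

In an octahedral site d⁹ (HS) is t2g^6 e_g^3, giving CFSE(oct) = -0.6Δₒ = -8325 cm⁻¹.
Tetrahedral: e^4 t2^5, CFSE = 4(−0.6) + 5(+0.4) = -0.4Δₜ = -0.4 × (4/9) × 13875 = -2467 cm⁻¹.
Subtracting, OSPE = -8325 − (-2467) = -5858 cm⁻¹.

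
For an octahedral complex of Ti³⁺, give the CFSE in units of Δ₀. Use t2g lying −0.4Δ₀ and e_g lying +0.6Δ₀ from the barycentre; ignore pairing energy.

Ti³⁺: group 4, so d-count = 4 − 3 = 1.
Configuration: t2g^1 e_g^0.
CFSE = 1(-0.4Δ₀) + 0(0.6Δ₀) = -0.4Δ₀ + 0.0Δ₀ = -0.4Δ₀.

-0.4 Δ₀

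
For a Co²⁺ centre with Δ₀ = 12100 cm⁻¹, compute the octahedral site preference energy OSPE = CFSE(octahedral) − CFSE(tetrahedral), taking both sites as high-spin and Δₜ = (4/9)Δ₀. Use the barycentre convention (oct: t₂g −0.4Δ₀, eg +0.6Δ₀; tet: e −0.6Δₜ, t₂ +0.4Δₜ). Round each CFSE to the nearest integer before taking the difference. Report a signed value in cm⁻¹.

-3227

Group 9 minus oxidation state +2 gives a d⁷ configuration for Co²⁺.
In an octahedral site d⁷ (HS) is t₂g⁵ eg², giving CFSE(oct) = -0.8Δ₀ = -9680 cm⁻¹.
Tetrahedral: e⁴ t₂³, CFSE = 4(−0.6) + 3(+0.4) = -1.2Δₜ = -1.2 × (4/9) × 12100 = -6453 cm⁻¹.
OSPE = -9680 − (-6453) = -3227 cm⁻¹.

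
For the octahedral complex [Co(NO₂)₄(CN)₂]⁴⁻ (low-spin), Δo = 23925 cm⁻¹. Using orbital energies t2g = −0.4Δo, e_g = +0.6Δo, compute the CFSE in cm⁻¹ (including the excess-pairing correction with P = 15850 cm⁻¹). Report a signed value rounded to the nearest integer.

Ligand charges: 4×(-1) from NO₂⁻ and 2×(-1) from CN⁻ sum to -6; with overall charge -4, Co is +2.
Co is in group 9, so Co²⁺ is d⁷ (9 − 2 = 7).
Electron filling gives t2g^6 e_g^1.
Orbital CFSE = 6(-0.4) + 1(0.6) = -1.8Δo = -1.8 × 23925 = -43065 cm⁻¹.
Pairing penalty: 3 pairs vs 2 in the high-spin reference → 1 extra × P = 15850 cm⁻¹.
Overall CFSE = -43065 + 15850 = -27215 cm⁻¹.

-27215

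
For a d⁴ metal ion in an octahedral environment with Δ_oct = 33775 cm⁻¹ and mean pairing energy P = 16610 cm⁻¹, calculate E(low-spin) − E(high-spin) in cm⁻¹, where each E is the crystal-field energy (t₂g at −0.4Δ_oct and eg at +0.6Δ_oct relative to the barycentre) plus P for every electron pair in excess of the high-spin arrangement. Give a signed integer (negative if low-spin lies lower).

-17165

High-spin d⁴ fills as t₂g³ eg¹ with CFSE 3(−0.4) + 1(+0.6) = -0.6Δ_oct = -20265 cm⁻¹.
For low-spin the configuration is t₂g⁴ eg⁰: orbital energy -1.6 × 33775 = -54040 cm⁻¹, and 1 additional pair relative to high-spin adds 16610 cm⁻¹, giving -37430 cm⁻¹.
Thus E(LS) − E(HS) = -17165 cm⁻¹.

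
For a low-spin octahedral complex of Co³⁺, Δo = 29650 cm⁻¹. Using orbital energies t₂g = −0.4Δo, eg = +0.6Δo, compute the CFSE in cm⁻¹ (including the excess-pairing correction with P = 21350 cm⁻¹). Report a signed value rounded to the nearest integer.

-28460

Co³⁺: group 9, so d-count = 9 − 3 = 6.
Electron filling gives t₂g⁶ eg⁰.
CFSE(orbital) = 6×(-0.4Δo) + 0×(0.6Δo) = -2.4Δo; with Δo = 29650 cm⁻¹ that is -71160 cm⁻¹.
Relative to high-spin t₂g⁴ eg² (1 paired), the low-spin configuration has 2 additional pairs, contributing +2 × 21350 = +42700 cm⁻¹.
Overall CFSE = -71160 + 42700 = -28460 cm⁻¹.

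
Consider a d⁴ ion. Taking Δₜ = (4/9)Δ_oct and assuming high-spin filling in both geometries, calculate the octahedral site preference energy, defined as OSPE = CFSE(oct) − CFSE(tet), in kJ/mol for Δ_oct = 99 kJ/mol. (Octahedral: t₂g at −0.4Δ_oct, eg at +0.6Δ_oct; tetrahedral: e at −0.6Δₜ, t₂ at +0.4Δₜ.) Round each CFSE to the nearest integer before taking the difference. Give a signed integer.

-41

Octahedral (high-spin): t₂g³ eg¹, CFSE = 3(−0.4) + 1(+0.6) = -0.6Δ_oct = -0.6 × 99 = -59 kJ/mol.
Tetrahedral: e² t₂², CFSE = 2(−0.6) + 2(+0.4) = -0.4Δₜ = -0.4 × (4/9) × 99 = -18 kJ/mol.
OSPE = CFSE(oct) − CFSE(tet) = -59 − (-18) = -41 kJ/mol.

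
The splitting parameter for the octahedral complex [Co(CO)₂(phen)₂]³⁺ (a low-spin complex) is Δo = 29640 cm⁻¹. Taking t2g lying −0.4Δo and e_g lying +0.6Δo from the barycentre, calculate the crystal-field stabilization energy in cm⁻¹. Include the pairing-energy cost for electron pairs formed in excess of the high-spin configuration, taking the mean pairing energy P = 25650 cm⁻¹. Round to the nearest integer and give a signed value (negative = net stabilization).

Ligand charges: 2×(+0) from CO and 2×(+0) from phen sum to +0; with overall charge +3, Co is +3.
Group 9 minus oxidation state +3 gives a d⁶ configuration for Co³⁺.
Electron filling gives t2g^6 e_g^0.
CFSE(orbital) = 6×(-0.4Δo) + 0×(0.6Δo) = -2.4Δo; with Δo = 29640 cm⁻¹ that is -71136 cm⁻¹.
High-spin d⁶ would be t2g^4 e_g^2 with 1 pair; low-spin has 3, so 2 excess pairs cost +2P = +51300 cm⁻¹.
Net CFSE = -71136 + 51300 = -19836 cm⁻¹.

-19836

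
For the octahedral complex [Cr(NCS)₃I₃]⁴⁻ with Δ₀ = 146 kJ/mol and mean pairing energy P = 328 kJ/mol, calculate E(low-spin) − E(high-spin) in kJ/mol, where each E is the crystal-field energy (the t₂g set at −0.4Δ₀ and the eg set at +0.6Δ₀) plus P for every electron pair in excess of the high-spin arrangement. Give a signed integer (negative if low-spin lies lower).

Ligand charges: 3×(-1) from NCS⁻ and 3×(-1) from I⁻ sum to -6; with overall charge -4, Cr is +2.
Cr is in group 6, so Cr²⁺ is d⁴ (6 − 2 = 4).
In the high-spin limit (t₂g³ eg¹) the orbital term is -0.6Δ₀ = -88 kJ/mol, with no excess pairing.
For low-spin the configuration is t₂g⁴ eg⁰: orbital energy -1.6 × 146 = -234 kJ/mol, and 1 additional pair relative to high-spin adds 328 kJ/mol, giving 94 kJ/mol.
Thus E(LS) − E(HS) = 182 kJ/mol.

182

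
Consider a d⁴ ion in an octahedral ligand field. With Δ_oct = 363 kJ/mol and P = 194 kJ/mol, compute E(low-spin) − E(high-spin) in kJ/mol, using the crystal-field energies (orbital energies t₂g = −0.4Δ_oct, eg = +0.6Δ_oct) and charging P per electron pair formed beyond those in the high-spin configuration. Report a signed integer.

-169

High-spin d⁴ fills as t₂g³ eg¹ with CFSE 3(−0.4) + 1(+0.6) = -0.6Δ_oct = -218 kJ/mol.
Low-spin: t₂g⁴ eg⁰, orbital CFSE = -1.6Δ_oct = -581 kJ/mol; plus 1 excess pair × P = +194 kJ/mol; total -387 kJ/mol.
E(LS) − E(HS) = -387 − (-218) = -169 kJ/mol.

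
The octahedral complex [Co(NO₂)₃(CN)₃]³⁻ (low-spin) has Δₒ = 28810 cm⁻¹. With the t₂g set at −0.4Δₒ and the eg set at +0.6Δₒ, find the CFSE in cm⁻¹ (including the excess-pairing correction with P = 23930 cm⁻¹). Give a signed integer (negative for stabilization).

Ligand charges: 3×(-1) from NO₂⁻ and 3×(-1) from CN⁻ sum to -6; with overall charge -3, Co is +3.
Co sits in group 9; removing 3 electrons leaves Co³⁺ with 9 − 3 = 6 d electrons.
The d⁶ electrons fill as t₂g⁶ eg⁰.
The orbital stabilization is -2.4Δₒ = -2.4 × 28810 = -69144 cm⁻¹.
Pairing penalty: 3 pairs vs 1 in the high-spin reference → 2 extra × P = 47860 cm⁻¹.
Overall CFSE = -69144 + 47860 = -21284 cm⁻¹.

-21284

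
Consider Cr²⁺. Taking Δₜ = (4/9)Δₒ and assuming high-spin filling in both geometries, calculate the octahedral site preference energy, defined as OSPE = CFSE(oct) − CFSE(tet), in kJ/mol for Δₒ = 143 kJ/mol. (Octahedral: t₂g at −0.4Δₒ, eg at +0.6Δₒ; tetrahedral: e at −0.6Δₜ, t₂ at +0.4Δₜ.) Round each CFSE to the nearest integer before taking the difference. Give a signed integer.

Cr is in group 6, so Cr²⁺ is d⁴ (6 − 2 = 4).
Octahedral high-spin t2g^3 e_g^1: CFSE = -0.6 × 143 = -86 kJ/mol.
Tetrahedral e^2 t2^2 gives -0.4Δₜ = -0.4 × (4/9) × 143 = -25 kJ/mol.
OSPE = -86 − (-25) = -61 kJ/mol.

-61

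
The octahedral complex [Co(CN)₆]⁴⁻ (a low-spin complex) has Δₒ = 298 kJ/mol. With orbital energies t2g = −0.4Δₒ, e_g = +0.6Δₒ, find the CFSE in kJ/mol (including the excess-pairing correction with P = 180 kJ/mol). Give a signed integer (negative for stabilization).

Each CN⁻ contributes -1; 6 × (-1) = -6. With overall charge -4, Co is in the +2 oxidation state.
Co sits in group 9; removing 2 electrons leaves Co²⁺ with 9 − 2 = 7 d electrons.
The d⁷ electrons fill as t2g^6 e_g^1.
Orbital CFSE = 6(-0.4) + 1(0.6) = -1.8Δₒ = -1.8 × 298 = -536 kJ/mol.
High-spin d⁷ would be t2g^5 e_g^2 with 2 pairs; low-spin has 3, so 1 excess pair costs +1P = +180 kJ/mol.
Overall CFSE = -536 + 180 = -356 kJ/mol.

-356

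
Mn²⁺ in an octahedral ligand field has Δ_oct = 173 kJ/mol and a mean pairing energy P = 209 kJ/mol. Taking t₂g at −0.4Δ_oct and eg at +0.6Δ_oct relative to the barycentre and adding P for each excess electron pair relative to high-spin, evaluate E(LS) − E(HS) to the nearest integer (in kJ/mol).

72

Group 7 minus oxidation state +2 gives a d⁵ configuration for Mn²⁺.
In the high-spin limit (t₂g³ eg²) the orbital term is 0.0Δ_oct = 0 kJ/mol, with no excess pairing.
Low-spin t₂g⁵ eg⁰ gives -2.0Δ_oct = -346 kJ/mol, but forming 2 extra pairs costs 2P = 418 kJ/mol, so E(LS) = -346 + 418 = 72 kJ/mol.
Thus E(LS) − E(HS) = 72 kJ/mol.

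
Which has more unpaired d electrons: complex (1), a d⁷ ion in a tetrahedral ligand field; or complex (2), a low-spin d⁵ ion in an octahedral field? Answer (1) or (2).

(1): Tetrahedral splitting is small, so the complex is high-spin; e^4 t2^3 → 3 unpaired.
(2): t2g^5 e_g^0 → 1 unpaired.
So (1) has more unpaired electrons.

(1)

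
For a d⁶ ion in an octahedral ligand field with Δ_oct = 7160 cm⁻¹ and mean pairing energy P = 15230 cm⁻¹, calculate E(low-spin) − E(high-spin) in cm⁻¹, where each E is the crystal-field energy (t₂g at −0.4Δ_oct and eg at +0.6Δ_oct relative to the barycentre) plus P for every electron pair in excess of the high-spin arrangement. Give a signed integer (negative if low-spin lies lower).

16140

High-spin: t₂g⁴ eg², CFSE = -0.4Δ_oct = -2864 cm⁻¹.
Low-spin t₂g⁶ eg⁰ gives -2.4Δ_oct = -17184 cm⁻¹, but forming 2 extra pairs costs 2P = 30460 cm⁻¹, so E(LS) = -17184 + 30460 = 13276 cm⁻¹.
E(LS) − E(HS) = 13276 − (-2864) = 16140 cm⁻¹.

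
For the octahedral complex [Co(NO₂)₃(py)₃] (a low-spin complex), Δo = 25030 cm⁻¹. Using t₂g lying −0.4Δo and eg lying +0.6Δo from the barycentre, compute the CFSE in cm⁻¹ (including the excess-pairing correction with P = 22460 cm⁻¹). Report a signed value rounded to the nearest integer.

Ligand charges: 3×(-1) from NO₂⁻ and 3×(+0) from py sum to -3; with overall charge +0, Co is +3.
Co is in group 9, so Co³⁺ is d⁶ (9 − 3 = 6).
Configuration: t₂g⁶ eg⁰.
The orbital stabilization is -2.4Δo = -2.4 × 25030 = -60072 cm⁻¹.
Pairing penalty: 3 pairs vs 1 in the high-spin reference → 2 extra × P = 44920 cm⁻¹.
Overall CFSE = -60072 + 44920 = -15152 cm⁻¹.

-15152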